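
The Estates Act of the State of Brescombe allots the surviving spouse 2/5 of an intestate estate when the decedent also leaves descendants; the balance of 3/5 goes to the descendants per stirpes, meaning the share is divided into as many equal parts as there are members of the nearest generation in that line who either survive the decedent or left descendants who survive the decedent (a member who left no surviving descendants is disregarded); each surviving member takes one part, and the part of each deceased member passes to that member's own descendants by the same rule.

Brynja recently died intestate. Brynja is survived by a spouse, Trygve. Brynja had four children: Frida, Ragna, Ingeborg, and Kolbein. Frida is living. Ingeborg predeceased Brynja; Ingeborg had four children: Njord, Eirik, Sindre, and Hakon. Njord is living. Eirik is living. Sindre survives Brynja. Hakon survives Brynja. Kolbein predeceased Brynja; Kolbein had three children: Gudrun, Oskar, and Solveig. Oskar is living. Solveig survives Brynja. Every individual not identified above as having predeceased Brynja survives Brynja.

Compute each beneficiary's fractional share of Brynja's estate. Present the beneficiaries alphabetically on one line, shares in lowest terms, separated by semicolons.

Trygve, as surviving spouse, takes 2/5.
The remaining 3/5 passes to Brynja's descendants per stirpes.
The 3/5 is divided into 4 equal shares of 3/20 among Frida, Ragna, Ingeborg, Kolbein.
Frida is living and takes 3/20.
Ragna is living and takes 3/20.
Ingeborg predeceased; the 3/20 allotted to Ingeborg's branch passes to Ingeborg's issue by representation.
The 3/20 is divided into 4 equal shares of 3/80 among Njord, Eirik, Sindre, Hakon.
Njord is living and takes 3/80.
Eirik is living and takes 3/80.
Sindre is living and takes 3/80.
Hakon is living and takes 3/80.
Kolbein predeceased; the 3/20 allotted to Kolbein's branch passes to Kolbein's issue by representation.
The 3/20 is divided into 3 equal shares of 1/20 among Gudrun, Oskar, Solveig.
Gudrun is living and takes 1/20.
Oskar is living and takes 1/20.
Solveig is living and takes 1/20.

Eirik 3/80; Frida 3/20; Gudrun 1/20; Hakon 3/80; Njord 3/80; Oskar 1/20; Ragna 3/20; Sindre 3/80; Solveig 1/20; Trygve 2/5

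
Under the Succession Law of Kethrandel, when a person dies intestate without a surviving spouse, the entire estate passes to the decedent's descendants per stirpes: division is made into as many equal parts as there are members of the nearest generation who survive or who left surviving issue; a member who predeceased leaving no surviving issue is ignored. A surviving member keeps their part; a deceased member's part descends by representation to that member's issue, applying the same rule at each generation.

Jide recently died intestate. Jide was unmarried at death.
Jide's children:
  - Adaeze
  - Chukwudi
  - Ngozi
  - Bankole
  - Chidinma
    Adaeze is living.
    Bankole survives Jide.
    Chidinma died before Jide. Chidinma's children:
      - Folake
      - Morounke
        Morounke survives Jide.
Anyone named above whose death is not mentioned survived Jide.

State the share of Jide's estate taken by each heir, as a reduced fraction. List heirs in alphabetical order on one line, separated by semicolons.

Adaeze 1/5; Bankole 1/5; Chukwudi 1/5; Folake 1/10; Morounke 1/10; Ngozi 1/5

There is no surviving spouse, so the entire estate passes to Jide's descendants per stirpes.
The estate is divided into 5 equal shares of 1/5 among Adaeze, Chukwudi, Ngozi, Bankole, Chidinma.
Adaeze is living and takes 1/5.
Chukwudi is living and takes 1/5.
Ngozi is living and takes 1/5.
Bankole is living and takes 1/5.
Chidinma predeceased; the 1/5 allotted to Chidinma's branch passes to Chidinma's issue by representation.
The 1/5 is divided into 2 equal shares of 1/10 among Folake, Morounke.
Folake is living and takes 1/10.
Morounke is living and takes 1/10.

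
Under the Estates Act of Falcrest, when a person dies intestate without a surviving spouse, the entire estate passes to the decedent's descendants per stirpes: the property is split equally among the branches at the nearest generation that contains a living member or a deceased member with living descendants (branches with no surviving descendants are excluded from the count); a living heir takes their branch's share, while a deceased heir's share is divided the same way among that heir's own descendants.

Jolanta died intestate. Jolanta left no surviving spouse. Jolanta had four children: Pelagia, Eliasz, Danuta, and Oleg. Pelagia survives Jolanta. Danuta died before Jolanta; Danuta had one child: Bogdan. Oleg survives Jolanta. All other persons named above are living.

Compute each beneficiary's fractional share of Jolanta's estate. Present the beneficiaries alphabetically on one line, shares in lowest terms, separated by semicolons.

Bogdan 1/4; Eliasz 1/4; Oleg 1/4; Pelagia 1/4

There is no surviving spouse, so the entire estate passes to Jolanta's descendants per stirpes.
The estate is divided into 4 equal shares of 1/4 among Pelagia, Eliasz, Danuta, Oleg.
Pelagia is living and takes 1/4.
Eliasz is living and takes 1/4.
Danuta predeceased; the 1/4 allotted to Danuta's branch passes to Danuta's issue by representation.
Bogdan is the sole taker at this level and receives the full 1/4.
Oleg is living and takes 1/4.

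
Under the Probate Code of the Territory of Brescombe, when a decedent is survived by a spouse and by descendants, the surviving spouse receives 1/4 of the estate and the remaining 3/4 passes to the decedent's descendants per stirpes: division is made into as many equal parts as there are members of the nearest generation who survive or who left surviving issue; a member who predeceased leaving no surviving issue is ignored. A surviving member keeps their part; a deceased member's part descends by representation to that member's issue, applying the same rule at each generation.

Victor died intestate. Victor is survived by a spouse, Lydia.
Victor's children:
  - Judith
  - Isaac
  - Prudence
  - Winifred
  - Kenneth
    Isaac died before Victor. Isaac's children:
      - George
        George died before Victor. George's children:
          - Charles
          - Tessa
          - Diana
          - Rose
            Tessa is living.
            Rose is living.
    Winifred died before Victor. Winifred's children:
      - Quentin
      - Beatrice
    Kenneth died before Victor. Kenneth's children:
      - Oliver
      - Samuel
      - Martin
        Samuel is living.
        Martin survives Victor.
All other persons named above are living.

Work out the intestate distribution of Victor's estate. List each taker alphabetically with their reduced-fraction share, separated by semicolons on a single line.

Beatrice 3/40; Charles 3/80; Diana 3/80; Judith 3/20; Lydia 1/4; Martin 1/20; Oliver 1/20; Prudence 3/20; Quentin 3/40; Rose 3/80; Samuel 1/20; Tessa 3/80

Lydia, as surviving spouse, takes 1/4.
The remaining 3/4 passes to Victor's descendants per stirpes.
The 3/4 is divided into 5 equal shares of 3/20 among Judith, Isaac, Prudence, Winifred, Kenneth.
Judith is living and takes 3/20.
Isaac predeceased; the 3/20 allotted to Isaac's branch passes to Isaac's issue by representation.
George's line is the sole branch at this level, so the full 3/20 passes to George's issue by representation.
The 3/20 is divided into 4 equal shares of 3/80 among Charles, Tessa, Diana, Rose.
Charles is living and takes 3/80.
Tessa is living and takes 3/80.
Diana is living and takes 3/80.
Rose is living and takes 3/80.
Prudence is living and takes 3/20.
Winifred predeceased; the 3/20 allotted to Winifred's branch passes to Winifred's issue by representation.
The 3/20 is divided into 2 equal shares of 3/40 among Quentin, Beatrice.
Quentin is living and takes 3/40.
Beatrice is living and takes 3/40.
Kenneth predeceased; the 3/20 allotted to Kenneth's branch passes to Kenneth's issue by representation.
The 3/20 is divided into 3 equal shares of 1/20 among Oliver, Samuel, Martin.
Oliver is living and takes 1/20.
Samuel is living and takes 1/20.
Martin is living and takes 1/20.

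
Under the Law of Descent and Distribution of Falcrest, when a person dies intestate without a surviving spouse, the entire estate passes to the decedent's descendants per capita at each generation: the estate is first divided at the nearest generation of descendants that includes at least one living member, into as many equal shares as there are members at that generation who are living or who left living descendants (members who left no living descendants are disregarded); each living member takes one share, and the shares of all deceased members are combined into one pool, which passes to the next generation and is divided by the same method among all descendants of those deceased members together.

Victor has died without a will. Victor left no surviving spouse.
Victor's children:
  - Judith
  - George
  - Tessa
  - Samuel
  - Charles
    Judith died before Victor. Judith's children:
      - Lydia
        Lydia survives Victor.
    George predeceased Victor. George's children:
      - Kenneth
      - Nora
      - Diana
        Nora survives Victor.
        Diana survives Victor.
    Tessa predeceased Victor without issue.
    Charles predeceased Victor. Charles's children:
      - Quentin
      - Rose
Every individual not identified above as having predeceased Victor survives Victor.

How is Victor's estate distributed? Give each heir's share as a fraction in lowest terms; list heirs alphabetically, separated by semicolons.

There is no surviving spouse, so the entire estate passes to Victor's descendants per capita at each generation.
At generation 1 (Judith, George, Samuel, Charles) there are 4 shares of (1)/4 = 1/4 each.
Living: Samuel — each takes 1/4.
Deceased: Judith, George, and Charles. Their combined 3/4 is pooled and carried to generation 2.
At generation 2 (Lydia, Kenneth, Nora, Diana, Quentin, Rose) there are 6 shares of (3/4)/6 = 1/8 each.
Living: Lydia, Kenneth, Nora, Diana, Quentin, and Rose — each takes 1/8.

Diana 1/8; Kenneth 1/8; Lydia 1/8; Nora 1/8; Quentin 1/8; Rose 1/8; Samuel 1/4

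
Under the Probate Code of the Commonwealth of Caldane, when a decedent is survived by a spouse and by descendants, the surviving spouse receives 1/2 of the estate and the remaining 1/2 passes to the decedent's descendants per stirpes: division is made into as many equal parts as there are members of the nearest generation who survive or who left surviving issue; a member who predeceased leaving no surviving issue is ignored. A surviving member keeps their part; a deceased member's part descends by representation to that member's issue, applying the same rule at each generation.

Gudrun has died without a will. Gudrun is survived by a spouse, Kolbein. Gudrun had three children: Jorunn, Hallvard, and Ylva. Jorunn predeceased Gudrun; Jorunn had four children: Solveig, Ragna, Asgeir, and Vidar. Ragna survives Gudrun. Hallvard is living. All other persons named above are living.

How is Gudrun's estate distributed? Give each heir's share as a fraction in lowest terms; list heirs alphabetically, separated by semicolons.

Asgeir 1/24; Hallvard 1/6; Kolbein 1/2; Ragna 1/24; Solveig 1/24; Vidar 1/24; Ylva 1/6

Kolbein, as surviving spouse, takes 1/2.
The remaining 1/2 passes to Gudrun's descendants per stirpes.
The 1/2 is divided into 3 equal shares of 1/6 among Jorunn, Hallvard, Ylva.
Jorunn predeceased; the 1/6 allotted to Jorunn's branch passes to Jorunn's issue by representation.
The 1/6 is divided into 4 equal shares of 1/24 among Solveig, Ragna, Asgeir, Vidar.
Solveig is living and takes 1/24.
Ragna is living and takes 1/24.
Asgeir is living and takes 1/24.
Vidar is living and takes 1/24.
Hallvard is living and takes 1/6.
Ylva is living and takes 1/6.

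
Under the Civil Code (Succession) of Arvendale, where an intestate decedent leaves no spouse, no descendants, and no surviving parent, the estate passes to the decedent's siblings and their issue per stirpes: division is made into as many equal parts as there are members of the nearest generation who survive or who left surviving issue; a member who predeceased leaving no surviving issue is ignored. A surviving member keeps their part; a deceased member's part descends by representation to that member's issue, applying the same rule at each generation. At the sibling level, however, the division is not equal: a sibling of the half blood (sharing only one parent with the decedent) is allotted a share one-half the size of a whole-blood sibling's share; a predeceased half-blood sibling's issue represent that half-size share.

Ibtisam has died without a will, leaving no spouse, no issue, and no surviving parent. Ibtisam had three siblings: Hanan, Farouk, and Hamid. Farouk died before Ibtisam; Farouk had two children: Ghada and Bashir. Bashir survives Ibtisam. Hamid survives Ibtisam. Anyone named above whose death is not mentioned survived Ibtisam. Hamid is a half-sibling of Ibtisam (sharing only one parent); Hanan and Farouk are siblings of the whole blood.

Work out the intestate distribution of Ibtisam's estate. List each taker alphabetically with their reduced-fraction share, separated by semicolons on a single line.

Bashir 1/5; Ghada 1/5; Hamid 1/5; Hanan 2/5

No spouse, descendants, or parent survives, so the estate passes to Ibtisam's siblings per stirpes.
Half-blood siblings count for one-half the weight of whole-blood siblings at the initial division.
Dividing 1 in proportion to weights (total weight 5/2): Hanan (weight 1) → 2/5; Farouk (weight 1) → 2/5; Hamid (weight 1/2) → 1/5.
Hanan is living and takes 2/5.
Farouk predeceased; the 2/5 allotted to Farouk's branch passes to Farouk's issue by representation.
The 2/5 is divided into 2 equal shares of 1/5 among Ghada, Bashir.
Ghada is living and takes 1/5.
Bashir is living and takes 1/5.
Hamid is living and takes 1/5.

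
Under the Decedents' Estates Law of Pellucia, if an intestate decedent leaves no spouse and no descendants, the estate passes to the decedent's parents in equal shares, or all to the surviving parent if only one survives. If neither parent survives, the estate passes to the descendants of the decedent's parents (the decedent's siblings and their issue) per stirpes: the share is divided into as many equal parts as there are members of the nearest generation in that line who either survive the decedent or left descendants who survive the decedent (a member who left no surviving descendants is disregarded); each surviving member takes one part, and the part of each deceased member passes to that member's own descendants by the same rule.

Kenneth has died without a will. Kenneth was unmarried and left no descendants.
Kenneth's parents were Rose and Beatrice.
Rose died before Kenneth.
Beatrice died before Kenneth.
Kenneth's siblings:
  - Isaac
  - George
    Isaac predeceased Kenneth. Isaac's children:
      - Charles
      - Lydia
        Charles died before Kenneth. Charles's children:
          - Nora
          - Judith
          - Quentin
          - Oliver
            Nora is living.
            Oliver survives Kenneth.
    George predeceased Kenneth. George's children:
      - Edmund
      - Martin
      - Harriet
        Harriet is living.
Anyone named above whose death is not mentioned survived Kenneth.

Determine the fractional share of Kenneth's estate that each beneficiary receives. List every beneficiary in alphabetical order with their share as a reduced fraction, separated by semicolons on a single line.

Neither parent survives and there are no descendants, so the estate passes to Kenneth's siblings and their issue per stirpes.
The estate is divided into 2 equal shares of 1/2 among Isaac, George.
Isaac predeceased; the 1/2 allotted to Isaac's branch passes to Isaac's issue by representation.
The 1/2 is divided into 2 equal shares of 1/4 among Charles, Lydia.
Charles predeceased; the 1/4 allotted to Charles's branch passes to Charles's issue by representation.
The 1/4 is divided into 4 equal shares of 1/16 among Nora, Judith, Quentin, Oliver.
Nora is living and takes 1/16.
Judith is living and takes 1/16.
Quentin is living and takes 1/16.
Oliver is living and takes 1/16.
Lydia is living and takes 1/4.
George predeceased; the 1/2 allotted to George's branch passes to George's issue by representation.
The 1/2 is divided into 3 equal shares of 1/6 among Edmund, Martin, Harriet.
Edmund is living and takes 1/6.
Martin is living and takes 1/6.
Harriet is living and takes 1/6.

Edmund 1/6; Harriet 1/6; Judith 1/16; Lydia 1/4; Martin 1/6; Nora 1/16; Oliver 1/16; Quentin 1/16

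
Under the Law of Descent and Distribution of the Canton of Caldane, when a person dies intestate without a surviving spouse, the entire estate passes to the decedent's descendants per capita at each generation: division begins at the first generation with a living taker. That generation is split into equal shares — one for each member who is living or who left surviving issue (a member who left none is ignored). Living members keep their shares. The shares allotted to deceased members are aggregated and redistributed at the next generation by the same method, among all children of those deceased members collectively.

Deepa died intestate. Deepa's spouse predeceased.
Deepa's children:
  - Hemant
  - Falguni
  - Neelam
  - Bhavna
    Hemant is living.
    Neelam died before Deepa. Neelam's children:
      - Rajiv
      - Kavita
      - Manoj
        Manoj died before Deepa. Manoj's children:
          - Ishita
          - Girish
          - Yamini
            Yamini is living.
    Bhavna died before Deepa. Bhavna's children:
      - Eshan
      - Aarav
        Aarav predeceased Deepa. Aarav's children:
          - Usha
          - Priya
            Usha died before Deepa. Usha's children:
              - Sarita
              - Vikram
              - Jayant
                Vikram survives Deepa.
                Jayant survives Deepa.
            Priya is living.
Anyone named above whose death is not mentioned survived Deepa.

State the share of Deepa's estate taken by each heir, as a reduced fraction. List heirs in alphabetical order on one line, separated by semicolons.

Eshan 1/10; Falguni 1/4; Girish 1/25; Hemant 1/4; Ishita 1/25; Jayant 1/75; Kavita 1/10; Priya 1/25; Rajiv 1/10; Sarita 1/75; Vikram 1/75; Yamini 1/25

There is no surviving spouse, so the entire estate passes to Deepa's descendants per capita at each generation.
At generation 1 (Hemant, Falguni, Neelam, Bhavna) there are 4 shares of (1)/4 = 1/4 each.
Living: Hemant and Falguni — each takes 1/4.
Deceased: Neelam and Bhavna. Their combined 1/2 is pooled and carried to generation 2.
At generation 2 (Rajiv, Kavita, Manoj, Eshan, Aarav) there are 5 shares of (1/2)/5 = 1/10 each.
Living: Rajiv, Kavita, and Eshan — each takes 1/10.
Deceased: Manoj and Aarav. Their combined 1/5 is pooled and carried to generation 3.
At generation 3 (Ishita, Girish, Yamini, Usha, Priya) there are 5 shares of (1/5)/5 = 1/25 each.
Living: Ishita, Girish, Yamini, and Priya — each takes 1/25.
Deceased: Usha. That 1/25 share is carried to generation 4.
At generation 4 (Sarita, Vikram, Jayant) there are 3 shares of (1/25)/3 = 1/75 each.
Living: Sarita, Vikram, and Jayant — each takes 1/75.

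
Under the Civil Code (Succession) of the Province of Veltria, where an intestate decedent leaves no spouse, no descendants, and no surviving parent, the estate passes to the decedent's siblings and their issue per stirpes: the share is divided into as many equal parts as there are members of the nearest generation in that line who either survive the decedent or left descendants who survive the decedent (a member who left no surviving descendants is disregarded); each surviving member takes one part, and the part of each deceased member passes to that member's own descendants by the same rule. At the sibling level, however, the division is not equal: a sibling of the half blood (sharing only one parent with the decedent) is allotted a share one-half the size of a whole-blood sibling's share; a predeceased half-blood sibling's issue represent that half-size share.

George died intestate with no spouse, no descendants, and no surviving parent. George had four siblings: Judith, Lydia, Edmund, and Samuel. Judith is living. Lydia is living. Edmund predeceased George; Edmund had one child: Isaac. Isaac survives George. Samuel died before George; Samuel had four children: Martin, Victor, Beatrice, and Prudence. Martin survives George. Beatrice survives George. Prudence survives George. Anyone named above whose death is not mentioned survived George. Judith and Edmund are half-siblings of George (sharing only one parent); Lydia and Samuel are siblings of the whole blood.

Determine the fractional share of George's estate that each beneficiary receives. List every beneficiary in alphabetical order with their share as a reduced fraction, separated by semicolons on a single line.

Beatrice 1/12; Isaac 1/6; Judith 1/6; Lydia 1/3; Martin 1/12; Prudence 1/12; Victor 1/12

No spouse, descendants, or parent survives, so the estate passes to George's siblings per stirpes.
Half-blood siblings count for one-half the weight of whole-blood siblings at the initial division.
Dividing 1 in proportion to weights (total weight 3): Judith (weight 1/2) → 1/6; Lydia (weight 1) → 1/3; Edmund (weight 1/2) → 1/6; Samuel (weight 1) → 1/3.
Judith is living and takes 1/6.
Lydia is living and takes 1/3.
Edmund predeceased; the 1/6 allotted to Edmund's branch passes to Edmund's issue by representation.
Isaac is the sole taker at this level and receives the full 1/6.
Samuel predeceased; the 1/3 allotted to Samuel's branch passes to Samuel's issue by representation.
The 1/3 is divided into 4 equal shares of 1/12 among Martin, Victor, Beatrice, Prudence.
Martin is living and takes 1/12.
Victor is living and takes 1/12.
Beatrice is living and takes 1/12.
Prudence is living and takes 1/12.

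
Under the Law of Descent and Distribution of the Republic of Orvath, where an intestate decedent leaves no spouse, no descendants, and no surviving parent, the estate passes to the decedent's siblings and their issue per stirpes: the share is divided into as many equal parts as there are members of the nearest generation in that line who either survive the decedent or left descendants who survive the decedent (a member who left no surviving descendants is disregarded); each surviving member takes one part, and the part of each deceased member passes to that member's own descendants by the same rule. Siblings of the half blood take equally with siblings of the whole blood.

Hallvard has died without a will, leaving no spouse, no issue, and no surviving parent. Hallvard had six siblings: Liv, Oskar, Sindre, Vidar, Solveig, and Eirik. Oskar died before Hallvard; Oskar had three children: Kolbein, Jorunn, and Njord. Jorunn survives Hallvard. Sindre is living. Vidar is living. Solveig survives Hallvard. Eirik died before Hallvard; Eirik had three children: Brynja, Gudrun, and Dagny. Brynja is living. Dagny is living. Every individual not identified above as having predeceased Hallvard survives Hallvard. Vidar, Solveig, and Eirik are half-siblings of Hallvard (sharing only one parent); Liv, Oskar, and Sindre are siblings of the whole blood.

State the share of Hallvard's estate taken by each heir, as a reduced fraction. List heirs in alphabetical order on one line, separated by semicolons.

Brynja 1/18; Dagny 1/18; Gudrun 1/18; Jorunn 1/18; Kolbein 1/18; Liv 1/6; Njord 1/18; Sindre 1/6; Solveig 1/6; Vidar 1/6

No spouse, descendants, or parent survives, so the estate passes to Hallvard's siblings per stirpes.
Half-blood and whole-blood siblings take equally under the stated rule.
The estate is divided into 6 equal shares of 1/6 among Liv, Oskar, Sindre, Vidar, Solveig, Eirik.
Liv is living and takes 1/6.
Oskar predeceased; the 1/6 allotted to Oskar's branch passes to Oskar's issue by representation.
The 1/6 is divided into 3 equal shares of 1/18 among Kolbein, Jorunn, Njord.
Kolbein is living and takes 1/18.
Jorunn is living and takes 1/18.
Njord is living and takes 1/18.
Sindre is living and takes 1/6.
Vidar is living and takes 1/6.
Solveig is living and takes 1/6.
Eirik predeceased; the 1/6 allotted to Eirik's branch passes to Eirik's issue by representation.
The 1/6 is divided into 3 equal shares of 1/18 among Brynja, Gudrun, Dagny.
Brynja is living and takes 1/18.
Gudrun is living and takes 1/18.
Dagny is living and takes 1/18.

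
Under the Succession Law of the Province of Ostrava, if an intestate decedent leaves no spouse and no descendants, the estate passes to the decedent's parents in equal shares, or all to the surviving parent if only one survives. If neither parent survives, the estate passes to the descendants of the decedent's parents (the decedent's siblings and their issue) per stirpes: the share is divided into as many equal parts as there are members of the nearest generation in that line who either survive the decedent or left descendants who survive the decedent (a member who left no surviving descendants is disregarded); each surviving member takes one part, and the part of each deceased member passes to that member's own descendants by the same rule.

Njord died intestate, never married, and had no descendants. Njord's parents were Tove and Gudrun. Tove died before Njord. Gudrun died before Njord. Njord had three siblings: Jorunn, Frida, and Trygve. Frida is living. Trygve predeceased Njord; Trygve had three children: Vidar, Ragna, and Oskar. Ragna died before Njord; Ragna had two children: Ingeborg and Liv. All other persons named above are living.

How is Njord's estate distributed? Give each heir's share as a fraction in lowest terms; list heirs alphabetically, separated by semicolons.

Neither parent survives and there are no descendants, so the estate passes to Njord's siblings and their issue per stirpes.
The estate is divided into 3 equal shares of 1/3 among Jorunn, Frida, Trygve.
Jorunn is living and takes 1/3.
Frida is living and takes 1/3.
Trygve predeceased; the 1/3 allotted to Trygve's branch passes to Trygve's issue by representation.
The 1/3 is divided into 3 equal shares of 1/9 among Vidar, Ragna, Oskar.
Vidar is living and takes 1/9.
Ragna predeceased; the 1/9 allotted to Ragna's branch passes to Ragna's issue by representation.
The 1/9 is divided into 2 equal shares of 1/18 among Ingeborg, Liv.
Ingeborg is living and takes 1/18.
Liv is living and takes 1/18.
Oskar is living and takes 1/9.

Frida 1/3; Ingeborg 1/18; Jorunn 1/3; Liv 1/18; Oskar 1/9; Vidar 1/9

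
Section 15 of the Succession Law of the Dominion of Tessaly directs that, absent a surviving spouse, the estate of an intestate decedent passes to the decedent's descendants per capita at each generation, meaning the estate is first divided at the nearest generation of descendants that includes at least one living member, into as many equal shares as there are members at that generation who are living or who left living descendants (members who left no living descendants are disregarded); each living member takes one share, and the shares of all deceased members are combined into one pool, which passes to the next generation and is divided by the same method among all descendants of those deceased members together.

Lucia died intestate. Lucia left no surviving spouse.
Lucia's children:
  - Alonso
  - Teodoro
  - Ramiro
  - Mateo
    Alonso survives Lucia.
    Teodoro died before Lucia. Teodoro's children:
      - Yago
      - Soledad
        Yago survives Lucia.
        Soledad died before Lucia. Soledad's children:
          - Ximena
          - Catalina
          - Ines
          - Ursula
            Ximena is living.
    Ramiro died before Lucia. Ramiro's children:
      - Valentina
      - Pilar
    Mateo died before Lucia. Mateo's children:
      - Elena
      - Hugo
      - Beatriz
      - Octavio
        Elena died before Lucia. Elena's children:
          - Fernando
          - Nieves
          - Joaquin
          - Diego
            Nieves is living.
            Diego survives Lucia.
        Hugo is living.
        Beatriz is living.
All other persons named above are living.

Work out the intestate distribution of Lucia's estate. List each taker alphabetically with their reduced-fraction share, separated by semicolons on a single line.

There is no surviving spouse, so the entire estate passes to Lucia's descendants per capita at each generation.
At generation 1 (Alonso, Teodoro, Ramiro, Mateo) there are 4 shares of (1)/4 = 1/4 each.
Living: Alonso — each takes 1/4.
Deceased: Teodoro, Ramiro, and Mateo. Their combined 3/4 is pooled and carried to generation 2.
At generation 2 (Yago, Soledad, Valentina, Pilar, Elena, Hugo, Beatriz, Octavio) there are 8 shares of (3/4)/8 = 3/32 each.
Living: Yago, Valentina, Pilar, Hugo, Beatriz, and Octavio — each takes 3/32.
Deceased: Soledad and Elena. Their combined 3/16 is pooled and carried to generation 3.
At generation 3 (Ximena, Catalina, Ines, Ursula, Fernando, Nieves, Joaquin, Diego) there are 8 shares of (3/16)/8 = 3/128 each.
Living: Ximena, Catalina, Ines, Ursula, Fernando, Nieves, Joaquin, and Diego — each takes 3/128.

Alonso 1/4; Beatriz 3/32; Catalina 3/128; Diego 3/128; Fernando 3/128; Hugo 3/32; Ines 3/128; Joaquin 3/128; Nieves 3/128; Octavio 3/32; Pilar 3/32; Ursula 3/128; Valentina 3/32; Ximena 3/128; Yago 3/32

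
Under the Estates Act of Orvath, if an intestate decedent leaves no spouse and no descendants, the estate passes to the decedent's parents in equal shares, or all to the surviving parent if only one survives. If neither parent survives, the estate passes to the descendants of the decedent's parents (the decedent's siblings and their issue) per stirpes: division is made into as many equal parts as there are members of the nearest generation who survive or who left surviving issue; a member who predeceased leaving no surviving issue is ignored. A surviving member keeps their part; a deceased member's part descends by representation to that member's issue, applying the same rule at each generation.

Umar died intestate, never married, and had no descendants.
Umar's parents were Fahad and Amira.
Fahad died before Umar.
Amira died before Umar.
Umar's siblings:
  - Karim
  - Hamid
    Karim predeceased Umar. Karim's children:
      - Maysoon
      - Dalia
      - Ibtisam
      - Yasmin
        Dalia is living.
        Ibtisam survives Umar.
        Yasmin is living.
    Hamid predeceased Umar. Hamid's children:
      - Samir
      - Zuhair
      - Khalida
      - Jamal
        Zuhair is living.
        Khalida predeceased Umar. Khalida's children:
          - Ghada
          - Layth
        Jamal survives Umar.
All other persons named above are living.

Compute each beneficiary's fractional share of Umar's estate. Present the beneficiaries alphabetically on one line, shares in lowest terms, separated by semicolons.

Neither parent survives and there are no descendants, so the estate passes to Umar's siblings and their issue per stirpes.
The estate is divided into 2 equal shares of 1/2 among Karim, Hamid.
Karim predeceased; the 1/2 allotted to Karim's branch passes to Karim's issue by representation.
The 1/2 is divided into 4 equal shares of 1/8 among Maysoon, Dalia, Ibtisam, Yasmin.
Maysoon is living and takes 1/8.
Dalia is living and takes 1/8.
Ibtisam is living and takes 1/8.
Yasmin is living and takes 1/8.
Hamid predeceased; the 1/2 allotted to Hamid's branch passes to Hamid's issue by representation.
The 1/2 is divided into 4 equal shares of 1/8 among Samir, Zuhair, Khalida, Jamal.
Samir is living and takes 1/8.
Zuhair is living and takes 1/8.
Khalida predeceased; the 1/8 allotted to Khalida's branch passes to Khalida's issue by representation.
The 1/8 is divided into 2 equal shares of 1/16 among Ghada, Layth.
Ghada is living and takes 1/16.
Layth is living and takes 1/16.
Jamal is living and takes 1/8.

Dalia 1/8; Ghada 1/16; Ibtisam 1/8; Jamal 1/8; Layth 1/16; Maysoon 1/8; Samir 1/8; Yasmin 1/8; Zuhair 1/8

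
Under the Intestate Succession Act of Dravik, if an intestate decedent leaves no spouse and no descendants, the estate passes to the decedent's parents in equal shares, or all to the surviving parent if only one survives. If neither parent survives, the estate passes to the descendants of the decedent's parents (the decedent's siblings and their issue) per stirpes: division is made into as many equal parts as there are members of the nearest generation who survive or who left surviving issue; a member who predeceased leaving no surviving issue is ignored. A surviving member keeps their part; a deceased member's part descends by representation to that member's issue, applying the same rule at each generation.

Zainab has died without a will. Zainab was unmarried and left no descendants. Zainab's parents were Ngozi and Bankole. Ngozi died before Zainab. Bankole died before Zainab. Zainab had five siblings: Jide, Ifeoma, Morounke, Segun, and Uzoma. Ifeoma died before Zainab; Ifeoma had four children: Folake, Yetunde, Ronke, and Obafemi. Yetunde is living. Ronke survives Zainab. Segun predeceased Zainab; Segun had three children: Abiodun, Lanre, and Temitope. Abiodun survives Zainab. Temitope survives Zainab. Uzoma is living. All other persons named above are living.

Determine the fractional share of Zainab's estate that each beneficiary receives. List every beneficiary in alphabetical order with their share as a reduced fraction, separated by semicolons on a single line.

Abiodun 1/15; Folake 1/20; Jide 1/5; Lanre 1/15; Morounke 1/5; Obafemi 1/20; Ronke 1/20; Temitope 1/15; Uzoma 1/5; Yetunde 1/20

Neither parent survives and there are no descendants, so the estate passes to Zainab's siblings and their issue per stirpes.
The estate is divided into 5 equal shares of 1/5 among Jide, Ifeoma, Morounke, Segun, Uzoma.
Jide is living and takes 1/5.
Ifeoma predeceased; the 1/5 allotted to Ifeoma's branch passes to Ifeoma's issue by representation.
The 1/5 is divided into 4 equal shares of 1/20 among Folake, Yetunde, Ronke, Obafemi.
Folake is living and takes 1/20.
Yetunde is living and takes 1/20.
Ronke is living and takes 1/20.
Obafemi is living and takes 1/20.
Morounke is living and takes 1/5.
Segun predeceased; the 1/5 allotted to Segun's branch passes to Segun's issue by representation.
The 1/5 is divided into 3 equal shares of 1/15 among Abiodun, Lanre, Temitope.
Abiodun is living and takes 1/15.
Lanre is living and takes 1/15.
Temitope is living and takes 1/15.
Uzoma is living and takes 1/5.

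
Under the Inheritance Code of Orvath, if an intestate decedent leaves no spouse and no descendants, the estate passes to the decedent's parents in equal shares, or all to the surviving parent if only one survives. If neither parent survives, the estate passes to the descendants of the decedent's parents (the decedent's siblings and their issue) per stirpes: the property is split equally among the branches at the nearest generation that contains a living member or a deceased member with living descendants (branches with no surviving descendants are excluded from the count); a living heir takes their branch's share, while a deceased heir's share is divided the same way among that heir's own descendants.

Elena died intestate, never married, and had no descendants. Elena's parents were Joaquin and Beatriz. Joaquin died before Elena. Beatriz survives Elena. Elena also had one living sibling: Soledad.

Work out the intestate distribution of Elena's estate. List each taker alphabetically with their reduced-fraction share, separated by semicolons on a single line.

Only one parent, Beatriz, survives, so Beatriz takes the entire estate. The siblings take nothing because a surviving parent has priority.

Beatriz 1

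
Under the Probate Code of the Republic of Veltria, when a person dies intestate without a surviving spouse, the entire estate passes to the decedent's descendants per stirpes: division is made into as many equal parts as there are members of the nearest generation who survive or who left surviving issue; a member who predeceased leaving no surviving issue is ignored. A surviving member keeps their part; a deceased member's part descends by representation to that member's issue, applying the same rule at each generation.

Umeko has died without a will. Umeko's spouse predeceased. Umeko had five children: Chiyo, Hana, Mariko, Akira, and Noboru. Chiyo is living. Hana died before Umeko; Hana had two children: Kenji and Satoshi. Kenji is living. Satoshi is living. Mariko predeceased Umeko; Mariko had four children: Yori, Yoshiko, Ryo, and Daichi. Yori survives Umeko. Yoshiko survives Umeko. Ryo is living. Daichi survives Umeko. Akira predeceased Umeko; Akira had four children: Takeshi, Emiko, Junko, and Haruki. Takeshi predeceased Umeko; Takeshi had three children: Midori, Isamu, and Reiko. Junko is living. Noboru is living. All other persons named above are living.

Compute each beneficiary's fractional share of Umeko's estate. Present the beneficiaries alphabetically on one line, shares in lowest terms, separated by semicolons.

There is no surviving spouse, so the entire estate passes to Umeko's descendants per stirpes.
The estate is divided into 5 equal shares of 1/5 among Chiyo, Hana, Mariko, Akira, Noboru.
Chiyo is living and takes 1/5.
Hana predeceased; the 1/5 allotted to Hana's branch passes to Hana's issue by representation.
The 1/5 is divided into 2 equal shares of 1/10 among Kenji, Satoshi.
Kenji is living and takes 1/10.
Satoshi is living and takes 1/10.
Mariko predeceased; the 1/5 allotted to Mariko's branch passes to Mariko's issue by representation.
The 1/5 is divided into 4 equal shares of 1/20 among Yori, Yoshiko, Ryo, Daichi.
Yori is living and takes 1/20.
Yoshiko is living and takes 1/20.
Ryo is living and takes 1/20.
Daichi is living and takes 1/20.
Akira predeceased; the 1/5 allotted to Akira's branch passes to Akira's issue by representation.
The 1/5 is divided into 4 equal shares of 1/20 among Takeshi, Emiko, Junko, Haruki.
Takeshi predeceased; the 1/20 allotted to Takeshi's branch passes to Takeshi's issue by representation.
The 1/20 is divided into 3 equal shares of 1/60 among Midori, Isamu, Reiko.
Midori is living and takes 1/60.
Isamu is living and takes 1/60.
Reiko is living and takes 1/60.
Emiko is living and takes 1/20.
Junko is living and takes 1/20.
Haruki is living and takes 1/20.
Noboru is living and takes 1/5.

Chiyo 1/5; Daichi 1/20; Emiko 1/20; Haruki 1/20; Isamu 1/60; Junko 1/20; Kenji 1/10; Midori 1/60; Noboru 1/5; Reiko 1/60; Ryo 1/20; Satoshi 1/10; Yori 1/20; Yoshiko 1/20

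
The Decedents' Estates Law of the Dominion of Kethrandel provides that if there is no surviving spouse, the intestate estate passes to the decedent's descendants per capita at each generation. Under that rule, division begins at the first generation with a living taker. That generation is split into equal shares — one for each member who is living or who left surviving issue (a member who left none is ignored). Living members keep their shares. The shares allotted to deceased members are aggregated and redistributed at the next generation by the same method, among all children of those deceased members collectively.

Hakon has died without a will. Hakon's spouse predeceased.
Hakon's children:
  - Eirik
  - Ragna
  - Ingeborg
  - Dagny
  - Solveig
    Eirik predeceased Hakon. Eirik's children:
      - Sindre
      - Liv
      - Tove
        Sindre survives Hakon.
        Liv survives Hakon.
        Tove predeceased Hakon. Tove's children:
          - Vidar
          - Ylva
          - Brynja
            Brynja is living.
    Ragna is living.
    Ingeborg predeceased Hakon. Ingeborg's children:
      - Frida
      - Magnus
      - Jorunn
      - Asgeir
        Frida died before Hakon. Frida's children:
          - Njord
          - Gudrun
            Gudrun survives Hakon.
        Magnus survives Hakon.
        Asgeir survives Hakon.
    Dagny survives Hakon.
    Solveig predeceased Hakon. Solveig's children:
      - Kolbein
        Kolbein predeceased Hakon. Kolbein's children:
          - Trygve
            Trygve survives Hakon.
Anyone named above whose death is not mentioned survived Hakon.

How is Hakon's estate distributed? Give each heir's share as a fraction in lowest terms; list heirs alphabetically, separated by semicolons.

There is no surviving spouse, so the entire estate passes to Hakon's descendants per capita at each generation.
At generation 1 (Eirik, Ragna, Ingeborg, Dagny, Solveig) there are 5 shares of (1)/5 = 1/5 each.
Living: Ragna and Dagny — each takes 1/5.
Deceased: Eirik, Ingeborg, and Solveig. Their combined 3/5 is pooled and carried to generation 2.
At generation 2 (Sindre, Liv, Tove, Frida, Magnus, Jorunn, Asgeir, Kolbein) there are 8 shares of (3/5)/8 = 3/40 each.
Living: Sindre, Liv, Magnus, Jorunn, and Asgeir — each takes 3/40.
Deceased: Tove, Frida, and Kolbein. Their combined 9/40 is pooled and carried to generation 3.
At generation 3 (Vidar, Ylva, Brynja, Njord, Gudrun, Trygve) there are 6 shares of (9/40)/6 = 3/80 each.
Living: Vidar, Ylva, Brynja, Njord, Gudrun, and Trygve — each takes 3/80.

Asgeir 3/40; Brynja 3/80; Dagny 1/5; Gudrun 3/80; Jorunn 3/40; Liv 3/40; Magnus 3/40; Njord 3/80; Ragna 1/5; Sindre 3/40; Trygve 3/80; Vidar 3/80; Ylva 3/80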